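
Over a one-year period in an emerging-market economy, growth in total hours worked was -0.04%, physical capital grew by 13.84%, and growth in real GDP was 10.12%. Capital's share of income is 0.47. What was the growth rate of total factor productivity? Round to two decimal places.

Labor's share = 1 − 0.47 = 0.53.
Physical capital: 0.47 × 13.84 = 6.5048 pp.
Total hours worked: 0.53 × (-0.04) = -0.0212 pp.
TFP growth = 10.12 − 6.4836 = 3.6364%.

3.64%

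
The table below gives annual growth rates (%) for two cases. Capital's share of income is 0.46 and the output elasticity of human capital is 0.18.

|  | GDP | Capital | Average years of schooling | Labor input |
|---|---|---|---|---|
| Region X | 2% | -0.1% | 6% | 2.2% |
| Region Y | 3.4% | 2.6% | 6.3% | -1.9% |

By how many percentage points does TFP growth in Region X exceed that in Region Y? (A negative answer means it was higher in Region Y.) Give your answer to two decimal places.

Labor's share = 1 − 0.46 − 0.18 = 0.36.
Region X: TFP = 2 + 0.046 − 1.08 − 0.792 = 0.174%.
Region Y: TFP = 3.4 − 1.196 − 1.134 + 0.684 = 1.754%.
Difference = 0.174 − (1.754) = -1.58 pp.

-1.58 percentage points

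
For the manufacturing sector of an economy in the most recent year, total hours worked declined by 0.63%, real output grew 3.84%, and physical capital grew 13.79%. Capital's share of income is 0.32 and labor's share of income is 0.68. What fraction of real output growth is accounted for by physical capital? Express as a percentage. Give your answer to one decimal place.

Physical capital contributed 0.32 × 13.79 = 4.4128 pp.
Share of growth = 4.4128 / 3.84 × 100 = 114.917%.

Physical capital accounted for 114.9% of growth.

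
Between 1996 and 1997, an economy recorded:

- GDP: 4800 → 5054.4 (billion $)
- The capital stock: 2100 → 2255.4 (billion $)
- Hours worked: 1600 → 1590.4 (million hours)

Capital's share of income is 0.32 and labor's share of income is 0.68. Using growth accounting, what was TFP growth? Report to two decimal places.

GDP growth = (5054.4 − 4800) / 4800 = 5.3%.
The capital stock growth = (2255.4 − 2100) / 2100 = 7.4%.
Hours worked growth = (1590.4 − 1600) / 1600 = -0.6%.
Labor's share = 1 − 0.32 = 0.68.
The capital stock: 0.32 × 7.4 = 2.368 pp.
Hours worked: 0.68 × (-0.6) = -0.408 pp.
TFP growth = 5.3 − 1.96 = 3.34%.

3.34%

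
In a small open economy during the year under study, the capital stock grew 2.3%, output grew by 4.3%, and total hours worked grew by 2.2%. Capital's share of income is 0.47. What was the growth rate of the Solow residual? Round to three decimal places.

Labor's share = 1 − 0.47 = 0.53.
The capital stock: 0.47 × 2.3 = 1.081 pp.
Total hours worked: 0.53 × 2.2 = 1.166 pp.
TFP growth = 4.3 − 2.247 = 2.053%.

The Solow residual growth was 2.053%.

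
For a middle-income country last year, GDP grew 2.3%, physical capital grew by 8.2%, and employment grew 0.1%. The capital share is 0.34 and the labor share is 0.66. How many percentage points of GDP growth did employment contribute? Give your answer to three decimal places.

0.066 percentage points

Labor's share = 1 − 0.34 = 0.66.
Contribution = share × growth = 0.66 × 0.1 = 0.066 pp.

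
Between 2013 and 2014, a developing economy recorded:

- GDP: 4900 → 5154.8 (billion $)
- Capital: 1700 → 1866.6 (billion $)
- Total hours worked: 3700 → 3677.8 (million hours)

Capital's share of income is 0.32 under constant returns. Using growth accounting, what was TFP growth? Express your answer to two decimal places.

2.47%

GDP growth = (5154.8 − 4900) / 4900 = 5.2%.
Capital growth = (1866.6 − 1700) / 1700 = 9.8%.
Total hours worked growth = (3677.8 − 3700) / 3700 = -0.6%.
Labor's share = 1 − 0.32 = 0.68.
Capital: 0.32 × 9.8 = 3.136 pp.
Total hours worked: 0.68 × (-0.6) = -0.408 pp.
TFP growth = 5.2 − 2.728 = 2.472%.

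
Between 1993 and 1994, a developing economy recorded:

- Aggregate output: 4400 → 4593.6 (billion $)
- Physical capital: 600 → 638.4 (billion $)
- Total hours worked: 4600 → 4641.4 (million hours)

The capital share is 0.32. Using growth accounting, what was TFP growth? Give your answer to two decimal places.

Aggregate output growth = (4593.6 − 4400) / 4400 = 4.4%.
Physical capital growth = (638.4 − 600) / 600 = 6.4%.
Total hours worked growth = (4641.4 − 4600) / 4600 = 0.9%.
Labor's share = 1 − 0.32 = 0.68.
Physical capital: 0.32 × 6.4 = 2.048 pp.
Total hours worked: 0.68 × 0.9 = 0.612 pp.
TFP growth = 4.4 − 2.66 = 1.74%.

1.74%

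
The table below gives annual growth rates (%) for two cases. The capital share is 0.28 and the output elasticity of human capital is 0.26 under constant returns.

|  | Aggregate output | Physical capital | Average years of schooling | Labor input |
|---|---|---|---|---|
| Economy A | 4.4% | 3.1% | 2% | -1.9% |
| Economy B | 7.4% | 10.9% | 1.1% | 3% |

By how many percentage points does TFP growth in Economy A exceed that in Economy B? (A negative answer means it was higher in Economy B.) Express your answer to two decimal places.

Labor's share = 1 − 0.28 − 0.26 = 0.46.
Economy A: TFP = 4.4 − 0.868 − 0.52 + 0.874 = 3.886%.
Economy B: TFP = 7.4 − 3.052 − 0.286 − 1.38 = 2.682%.
Difference = 3.886 − (2.682) = 1.204 pp.

1.20 percentage points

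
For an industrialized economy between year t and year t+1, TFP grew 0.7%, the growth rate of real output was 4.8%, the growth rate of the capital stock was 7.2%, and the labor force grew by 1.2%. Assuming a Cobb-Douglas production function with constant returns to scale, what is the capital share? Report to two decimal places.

gY = gA + α·gK + (1−α)·gL, so gY − gA − gL = α(gK − gL).
4.8 − 0.7 − 1.2 = α × (7.2 − 1.2).
2.9 = 6 α, so α = 0.4833.

The capital share is 0.48.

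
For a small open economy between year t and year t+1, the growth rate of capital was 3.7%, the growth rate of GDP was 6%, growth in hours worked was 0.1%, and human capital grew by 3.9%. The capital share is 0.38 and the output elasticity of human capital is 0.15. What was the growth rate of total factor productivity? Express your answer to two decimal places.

Labor's share = 1 − 0.38 − 0.15 = 0.47.
Capital: 0.38 × 3.7 = 1.406 pp.
Human capital: 0.15 × 3.9 = 0.585 pp.
Hours worked: 0.47 × 0.1 = 0.047 pp.
TFP growth = 6 − 2.038 = 3.962%.

Total factor productivity growth was 3.96%.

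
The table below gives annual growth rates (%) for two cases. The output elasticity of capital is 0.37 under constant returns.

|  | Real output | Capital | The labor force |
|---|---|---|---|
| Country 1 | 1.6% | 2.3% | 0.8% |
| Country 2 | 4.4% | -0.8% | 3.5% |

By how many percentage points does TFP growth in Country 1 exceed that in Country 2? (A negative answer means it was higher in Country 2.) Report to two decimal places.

-2.25 percentage points

Labor's share = 1 − 0.37 = 0.63.
Country 1: TFP = 1.6 − 0.851 − 0.504 = 0.245%.
Country 2: TFP = 4.4 + 0.296 − 2.205 = 2.491%.
Difference = 0.245 − (2.491) = -2.246 pp.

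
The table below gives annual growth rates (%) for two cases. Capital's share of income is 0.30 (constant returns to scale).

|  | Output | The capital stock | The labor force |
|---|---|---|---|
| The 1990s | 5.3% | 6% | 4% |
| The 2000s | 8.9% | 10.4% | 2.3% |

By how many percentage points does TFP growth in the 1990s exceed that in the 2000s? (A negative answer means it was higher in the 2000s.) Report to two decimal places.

-3.47 percentage points

Labor's share = 1 − 0.3 = 0.7.
The 1990s: TFP = 5.3 − 1.8 − 2.8 = 0.7%.
The 2000s: TFP = 8.9 − 3.12 − 1.61 = 4.17%.
Difference = 0.7 − (4.17) = -3.47 pp.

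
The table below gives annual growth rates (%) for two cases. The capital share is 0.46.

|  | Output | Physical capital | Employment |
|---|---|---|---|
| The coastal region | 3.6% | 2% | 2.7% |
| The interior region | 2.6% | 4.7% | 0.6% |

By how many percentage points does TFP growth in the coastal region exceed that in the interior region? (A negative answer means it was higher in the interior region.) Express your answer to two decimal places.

1.11 percentage points

Labor's share = 1 − 0.46 = 0.54.
The coastal region: TFP = 3.6 − 0.92 − 1.458 = 1.222%.
The interior region: TFP = 2.6 − 2.162 − 0.324 = 0.114%.
Difference = 1.222 − (0.114) = 1.108 pp.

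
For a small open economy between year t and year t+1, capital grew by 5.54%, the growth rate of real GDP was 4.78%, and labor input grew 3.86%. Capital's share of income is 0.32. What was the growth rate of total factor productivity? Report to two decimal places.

Labor's share = 1 − 0.32 = 0.68.
Capital: 0.32 × 5.54 = 1.7728 pp.
Labor input: 0.68 × 3.86 = 2.6248 pp.
TFP growth = 4.78 − 4.3976 = 0.3824%.

0.38%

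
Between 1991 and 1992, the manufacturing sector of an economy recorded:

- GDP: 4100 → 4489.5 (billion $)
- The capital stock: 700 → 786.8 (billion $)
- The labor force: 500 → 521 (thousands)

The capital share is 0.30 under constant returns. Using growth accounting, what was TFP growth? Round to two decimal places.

2.84%

GDP growth = (4489.5 − 4100) / 4100 = 9.5%.
The capital stock growth = (786.8 − 700) / 700 = 12.4%.
The labor force growth = (521 − 500) / 500 = 4.2%.
Labor's share = 1 − 0.3 = 0.7.
The capital stock: 0.3 × 12.4 = 3.72 pp.
The labor force: 0.7 × 4.2 = 2.94 pp.
TFP growth = 9.5 − 6.66 = 2.84%.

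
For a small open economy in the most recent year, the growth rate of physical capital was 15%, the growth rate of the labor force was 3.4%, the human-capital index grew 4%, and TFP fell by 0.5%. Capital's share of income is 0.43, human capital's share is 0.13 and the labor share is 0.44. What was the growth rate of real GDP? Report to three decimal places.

7.966%

Labor's share = 1 − 0.43 − 0.13 = 0.44.
Physical capital: 0.43 × 15 = 6.45 pp.
The human-capital index: 0.13 × 4 = 0.52 pp.
The labor force: 0.44 × 3.4 = 1.496 pp.
Output growth = -0.5 + 8.466 = 7.966%.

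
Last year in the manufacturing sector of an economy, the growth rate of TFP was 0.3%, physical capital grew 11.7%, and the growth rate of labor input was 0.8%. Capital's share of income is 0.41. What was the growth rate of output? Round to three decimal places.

Output growth was 5.569%.

Labor's share = 1 − 0.41 = 0.59.
Physical capital: 0.41 × 11.7 = 4.797 pp.
Labor input: 0.59 × 0.8 = 0.472 pp.
Output growth = 0.3 + 5.269 = 5.569%.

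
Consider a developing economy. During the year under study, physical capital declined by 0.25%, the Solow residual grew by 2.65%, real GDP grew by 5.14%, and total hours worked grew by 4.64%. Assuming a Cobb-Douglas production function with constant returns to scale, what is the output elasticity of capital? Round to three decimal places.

gY = gA + α·gK + (1−α)·gL, so gY − gA − gL = α(gK − gL).
5.14 − 2.65 − 4.64 = α × (-0.25 − 4.64).
-2.15 = -4.89 α, so α = 0.43967.

α = 0.440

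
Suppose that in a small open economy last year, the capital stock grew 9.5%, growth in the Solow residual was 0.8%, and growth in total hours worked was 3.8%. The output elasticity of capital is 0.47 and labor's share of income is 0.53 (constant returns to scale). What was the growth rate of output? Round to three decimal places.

Labor's share = 1 − 0.47 = 0.53.
The capital stock: 0.47 × 9.5 = 4.465 pp.
Total hours worked: 0.53 × 3.8 = 2.014 pp.
Output growth = 0.8 + 6.479 = 7.279%.

7.279%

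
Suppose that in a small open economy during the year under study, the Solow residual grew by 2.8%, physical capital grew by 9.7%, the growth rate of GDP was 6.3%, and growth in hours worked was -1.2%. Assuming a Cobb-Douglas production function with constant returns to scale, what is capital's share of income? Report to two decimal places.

gY = gA + α·gK + (1−α)·gL, so gY − gA − gL = α(gK − gL).
6.3 − 2.8 + 1.2 = α × (9.7 − (-1.2)).
4.7 = 10.9 α, so α = 0.4312.

Capital's share of income is 0.43.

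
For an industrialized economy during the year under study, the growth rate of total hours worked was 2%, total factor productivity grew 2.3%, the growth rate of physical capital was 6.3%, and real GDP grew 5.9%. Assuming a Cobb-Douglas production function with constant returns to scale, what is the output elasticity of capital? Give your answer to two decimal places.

0.37

gY = gA + α·gK + (1−α)·gL, so gY − gA − gL = α(gK − gL).
5.9 − 2.3 − 2 = α × (6.3 − 2).
1.6 = 4.3 α, so α = 0.3721.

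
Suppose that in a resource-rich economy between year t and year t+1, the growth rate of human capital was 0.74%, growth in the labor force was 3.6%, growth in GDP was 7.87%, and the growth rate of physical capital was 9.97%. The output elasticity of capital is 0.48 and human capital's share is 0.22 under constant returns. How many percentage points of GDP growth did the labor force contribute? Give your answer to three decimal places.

Labor's share = 1 − 0.48 − 0.22 = 0.3.
Contribution = share × growth = 0.3 × 3.6 = 1.08 pp.

1.080 pp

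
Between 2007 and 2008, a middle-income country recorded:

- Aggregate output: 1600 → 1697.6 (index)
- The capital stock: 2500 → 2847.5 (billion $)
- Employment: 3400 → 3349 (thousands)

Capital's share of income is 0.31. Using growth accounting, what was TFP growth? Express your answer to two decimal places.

Aggregate output growth = (1697.6 − 1600) / 1600 = 6.1%.
The capital stock growth = (2847.5 − 2500) / 2500 = 13.9%.
Employment growth = (3349 − 3400) / 3400 = -1.5%.
Labor's share = 1 − 0.31 = 0.69.
The capital stock: 0.31 × 13.9 = 4.309 pp.
Employment: 0.69 × (-1.5) = -1.035 pp.
TFP growth = 6.1 − 3.274 = 2.826%.

TFP grew 2.83%.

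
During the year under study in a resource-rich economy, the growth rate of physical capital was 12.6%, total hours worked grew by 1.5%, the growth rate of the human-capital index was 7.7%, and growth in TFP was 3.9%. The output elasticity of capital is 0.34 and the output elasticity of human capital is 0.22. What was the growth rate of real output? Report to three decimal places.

Labor's share = 1 − 0.34 − 0.22 = 0.44.
Physical capital: 0.34 × 12.6 = 4.284 pp.
The human-capital index: 0.22 × 7.7 = 1.694 pp.
Total hours worked: 0.44 × 1.5 = 0.66 pp.
Output growth = 3.9 + 6.638 = 10.538%.

10.538%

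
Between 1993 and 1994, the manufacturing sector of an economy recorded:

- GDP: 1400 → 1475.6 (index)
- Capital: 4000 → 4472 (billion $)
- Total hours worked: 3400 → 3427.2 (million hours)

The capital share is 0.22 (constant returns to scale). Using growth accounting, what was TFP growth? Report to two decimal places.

2.18%

GDP growth = (1475.6 − 1400) / 1400 = 5.4%.
Capital growth = (4472 − 4000) / 4000 = 11.8%.
Total hours worked growth = (3427.2 − 3400) / 3400 = 0.8%.
Labor's share = 1 − 0.22 = 0.78.
Capital: 0.22 × 11.8 = 2.596 pp.
Total hours worked: 0.78 × 0.8 = 0.624 pp.
TFP growth = 5.4 − 3.22 = 2.18%.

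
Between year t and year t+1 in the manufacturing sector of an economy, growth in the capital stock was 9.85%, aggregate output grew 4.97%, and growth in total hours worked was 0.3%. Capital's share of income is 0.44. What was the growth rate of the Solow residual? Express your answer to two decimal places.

The Solow residual growth was 0.47%.

Labor's share = 1 − 0.44 = 0.56.
The capital stock: 0.44 × 9.85 = 4.334 pp.
Total hours worked: 0.56 × 0.3 = 0.168 pp.
TFP growth = 4.97 − 4.502 = 0.468%.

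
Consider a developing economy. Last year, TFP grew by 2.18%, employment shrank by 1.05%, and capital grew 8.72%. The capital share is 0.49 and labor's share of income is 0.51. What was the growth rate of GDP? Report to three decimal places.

5.917%

Labor's share = 1 − 0.49 = 0.51.
Capital: 0.49 × 8.72 = 4.2728 pp.
Employment: 0.51 × (-1.05) = -0.5355 pp.
Output growth = 2.18 + 3.7373 = 5.9173%.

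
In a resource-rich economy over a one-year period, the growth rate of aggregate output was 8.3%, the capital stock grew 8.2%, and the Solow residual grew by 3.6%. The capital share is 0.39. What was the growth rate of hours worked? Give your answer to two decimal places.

Labor's share = 1 − 0.39 = 0.61.
gY = gA + 0.39×8.2 + 0.61×g.
0.61×g = 8.3 − 3.6 − 3.198 = 1.502.
g = 1.502 / 0.61 = 2.4623%.

2.46%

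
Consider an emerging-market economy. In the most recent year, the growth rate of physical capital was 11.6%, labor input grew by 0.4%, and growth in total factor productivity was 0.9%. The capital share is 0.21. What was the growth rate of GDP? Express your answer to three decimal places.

3.652%

Labor's share = 1 − 0.21 = 0.79.
Physical capital: 0.21 × 11.6 = 2.436 pp.
Labor input: 0.79 × 0.4 = 0.316 pp.
Output growth = 0.9 + 2.752 = 3.652%.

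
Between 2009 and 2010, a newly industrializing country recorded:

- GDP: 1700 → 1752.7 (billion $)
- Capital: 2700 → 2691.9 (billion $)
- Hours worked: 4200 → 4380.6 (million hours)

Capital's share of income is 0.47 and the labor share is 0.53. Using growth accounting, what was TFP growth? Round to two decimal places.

GDP growth = (1752.7 − 1700) / 1700 = 3.1%.
Capital growth = (2691.9 − 2700) / 2700 = -0.3%.
Hours worked growth = (4380.6 − 4200) / 4200 = 4.3%.
Labor's share = 1 − 0.47 = 0.53.
Capital: 0.47 × (-0.3) = -0.141 pp.
Hours worked: 0.53 × 4.3 = 2.279 pp.
TFP growth = 3.1 − 2.138 = 0.962%.

TFP grew 0.96%.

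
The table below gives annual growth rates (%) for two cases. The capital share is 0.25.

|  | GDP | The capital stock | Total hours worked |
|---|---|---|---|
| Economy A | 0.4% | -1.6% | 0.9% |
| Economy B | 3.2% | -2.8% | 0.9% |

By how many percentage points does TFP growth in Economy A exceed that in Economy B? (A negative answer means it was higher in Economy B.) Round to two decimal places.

Labor's share = 1 − 0.25 = 0.75.
Economy A: TFP = 0.4 + 0.4 − 0.675 = 0.125%.
Economy B: TFP = 3.2 + 0.7 − 0.675 = 3.225%.
Difference = 0.125 − (3.225) = -3.1 pp.

-3.10 percentage points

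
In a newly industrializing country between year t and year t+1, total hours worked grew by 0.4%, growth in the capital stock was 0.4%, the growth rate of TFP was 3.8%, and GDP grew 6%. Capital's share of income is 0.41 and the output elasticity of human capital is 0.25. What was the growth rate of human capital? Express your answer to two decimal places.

Labor's share = 1 − 0.41 − 0.25 = 0.34.
gY = gA + 0.41×0.4 + 0.34×0.4 + 0.25×g.
0.25×g = 6 − 3.8 − 0.3 = 1.9.
g = 1.9 / 0.25 = 7.6%.

7.60%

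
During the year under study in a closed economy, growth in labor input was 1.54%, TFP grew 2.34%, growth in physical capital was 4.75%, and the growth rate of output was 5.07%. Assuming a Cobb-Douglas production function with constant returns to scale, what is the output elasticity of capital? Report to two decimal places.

gY = gA + α·gK + (1−α)·gL, so gY − gA − gL = α(gK − gL).
5.07 − 2.34 − 1.54 = α × (4.75 − 1.54).
1.19 = 3.21 α, so α = 0.3707.

0.37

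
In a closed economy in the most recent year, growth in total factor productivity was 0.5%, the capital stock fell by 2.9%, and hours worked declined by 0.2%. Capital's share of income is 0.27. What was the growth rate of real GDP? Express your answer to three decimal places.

Labor's share = 1 − 0.27 = 0.73.
The capital stock: 0.27 × (-2.9) = -0.783 pp.
Hours worked: 0.73 × (-0.2) = -0.146 pp.
Output growth = 0.5 + (-0.929) = -0.429%.

-0.429%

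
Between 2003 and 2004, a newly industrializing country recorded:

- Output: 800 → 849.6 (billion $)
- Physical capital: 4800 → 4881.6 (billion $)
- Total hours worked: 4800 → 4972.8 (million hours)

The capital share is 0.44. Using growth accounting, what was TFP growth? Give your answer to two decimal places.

Output growth = (849.6 − 800) / 800 = 6.2%.
Physical capital growth = (4881.6 − 4800) / 4800 = 1.7%.
Total hours worked growth = (4972.8 − 4800) / 4800 = 3.6%.
Labor's share = 1 − 0.44 = 0.56.
Physical capital: 0.44 × 1.7 = 0.748 pp.
Total hours worked: 0.56 × 3.6 = 2.016 pp.
TFP growth = 6.2 − 2.764 = 3.436%.

3.44%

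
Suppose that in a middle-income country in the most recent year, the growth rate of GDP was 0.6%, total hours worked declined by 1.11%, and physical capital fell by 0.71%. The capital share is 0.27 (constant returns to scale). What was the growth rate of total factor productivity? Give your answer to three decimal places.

Total factor productivity growth was 1.602%.

Labor's share = 1 − 0.27 = 0.73.
Physical capital: 0.27 × (-0.71) = -0.1917 pp.
Total hours worked: 0.73 × (-1.11) = -0.8103 pp.
TFP growth = 0.6 + 1.002 = 1.602%.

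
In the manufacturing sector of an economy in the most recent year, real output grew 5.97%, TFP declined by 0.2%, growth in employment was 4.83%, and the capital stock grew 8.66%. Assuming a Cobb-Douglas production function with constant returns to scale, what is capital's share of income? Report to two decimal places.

Capital's share of income is 0.35.

gY = gA + α·gK + (1−α)·gL, so gY − gA − gL = α(gK − gL).
5.97 + 0.2 − 4.83 = α × (8.66 − 4.83).
1.34 = 3.83 α, so α = 0.3499.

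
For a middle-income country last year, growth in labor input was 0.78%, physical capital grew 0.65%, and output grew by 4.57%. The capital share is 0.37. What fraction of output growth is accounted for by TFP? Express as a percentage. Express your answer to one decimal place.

84.0%

Labor's share = 1 − 0.37 = 0.63.
Physical capital: 0.37 × 0.65 = 0.2405 pp.
Labor input: 0.63 × 0.78 = 0.4914 pp.
TFP growth = 4.57 − 0.7319 = 3.8381%.
TFP share of growth = 3.8381 / 4.57 × 100 = 83.985%.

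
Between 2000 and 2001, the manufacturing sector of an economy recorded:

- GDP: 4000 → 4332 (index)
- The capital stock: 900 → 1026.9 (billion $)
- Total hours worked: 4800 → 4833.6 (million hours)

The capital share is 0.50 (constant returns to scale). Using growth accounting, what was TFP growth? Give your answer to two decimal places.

TFP growth was 0.90%.

GDP growth = (4332 − 4000) / 4000 = 8.3%.
The capital stock growth = (1026.9 − 900) / 900 = 14.1%.
Total hours worked growth = (4833.6 − 4800) / 4800 = 0.7%.
Labor's share = 1 − 0.5 = 0.5.
The capital stock: 0.5 × 14.1 = 7.05 pp.
Total hours worked: 0.5 × 0.7 = 0.35 pp.
TFP growth = 8.3 − 7.4 = 0.9%.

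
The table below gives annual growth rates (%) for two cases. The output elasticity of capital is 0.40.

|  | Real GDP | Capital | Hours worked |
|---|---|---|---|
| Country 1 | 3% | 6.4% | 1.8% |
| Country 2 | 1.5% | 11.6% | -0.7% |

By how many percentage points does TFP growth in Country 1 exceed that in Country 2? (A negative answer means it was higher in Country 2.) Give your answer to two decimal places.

2.08 percentage points

Labor's share = 1 − 0.4 = 0.6.
Country 1: TFP = 3 − 2.56 − 1.08 = -0.64%.
Country 2: TFP = 1.5 − 4.64 + 0.42 = -2.72%.
Difference = -0.64 − (-2.72) = 2.08 pp.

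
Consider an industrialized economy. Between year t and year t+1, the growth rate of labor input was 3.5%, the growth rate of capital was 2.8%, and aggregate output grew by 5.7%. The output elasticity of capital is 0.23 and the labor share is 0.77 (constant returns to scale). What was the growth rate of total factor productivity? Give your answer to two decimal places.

Total factor productivity growth was 2.36%.

Labor's share = 1 − 0.23 = 0.77.
Capital: 0.23 × 2.8 = 0.644 pp.
Labor input: 0.77 × 3.5 = 2.695 pp.
TFP growth = 5.7 − 3.339 = 2.361%.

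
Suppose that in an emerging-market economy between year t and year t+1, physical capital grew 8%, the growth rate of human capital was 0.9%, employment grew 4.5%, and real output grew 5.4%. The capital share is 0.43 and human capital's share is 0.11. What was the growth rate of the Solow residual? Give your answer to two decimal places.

Labor's share = 1 − 0.43 − 0.11 = 0.46.
Physical capital: 0.43 × 8 = 3.44 pp.
Human capital: 0.11 × 0.9 = 0.099 pp.
Employment: 0.46 × 4.5 = 2.07 pp.
TFP growth = 5.4 − 5.609 = -0.209%.

-0.21%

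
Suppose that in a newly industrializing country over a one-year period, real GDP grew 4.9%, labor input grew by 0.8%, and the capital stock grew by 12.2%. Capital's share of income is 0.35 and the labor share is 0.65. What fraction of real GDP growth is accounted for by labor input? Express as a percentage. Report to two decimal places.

Labor input accounted for 10.61% of growth.

Labor's share = 1 − 0.35 = 0.65.
Labor input contributed 0.65 × 0.8 = 0.52 pp.
Share of growth = 0.52 / 4.9 × 100 = 10.6122%.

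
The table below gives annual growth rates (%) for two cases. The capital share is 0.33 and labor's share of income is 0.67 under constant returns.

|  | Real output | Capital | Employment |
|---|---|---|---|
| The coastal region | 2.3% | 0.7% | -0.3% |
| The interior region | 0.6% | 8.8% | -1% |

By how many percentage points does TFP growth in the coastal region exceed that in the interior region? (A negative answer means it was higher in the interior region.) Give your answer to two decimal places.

Labor's share = 1 − 0.33 = 0.67.
The coastal region: TFP = 2.3 − 0.231 + 0.201 = 2.27%.
The interior region: TFP = 0.6 − 2.904 + 0.67 = -1.634%.
Difference = 2.27 − (-1.634) = 3.904 pp.

3.90 percentage points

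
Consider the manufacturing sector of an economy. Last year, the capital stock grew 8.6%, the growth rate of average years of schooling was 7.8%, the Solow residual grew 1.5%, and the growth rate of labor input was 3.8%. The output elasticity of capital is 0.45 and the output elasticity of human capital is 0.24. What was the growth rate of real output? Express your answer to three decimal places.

Labor's share = 1 − 0.45 − 0.24 = 0.31.
The capital stock: 0.45 × 8.6 = 3.87 pp.
Average years of schooling: 0.24 × 7.8 = 1.872 pp.
Labor input: 0.31 × 3.8 = 1.178 pp.
Output growth = 1.5 + 6.92 = 8.42%.

8.420%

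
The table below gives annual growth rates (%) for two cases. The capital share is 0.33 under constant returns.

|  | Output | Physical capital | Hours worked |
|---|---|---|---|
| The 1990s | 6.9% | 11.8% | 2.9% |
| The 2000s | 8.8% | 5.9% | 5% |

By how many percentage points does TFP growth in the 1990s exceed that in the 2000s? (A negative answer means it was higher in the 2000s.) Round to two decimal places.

Labor's share = 1 − 0.33 = 0.67.
The 1990s: TFP = 6.9 − 3.894 − 1.943 = 1.063%.
The 2000s: TFP = 8.8 − 1.947 − 3.35 = 3.503%.
Difference = 1.063 − (3.503) = -2.44 pp.

-2.44 percentage points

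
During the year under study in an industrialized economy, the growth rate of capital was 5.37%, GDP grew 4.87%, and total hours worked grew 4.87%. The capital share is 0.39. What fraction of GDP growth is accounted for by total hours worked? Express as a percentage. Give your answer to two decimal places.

Total hours worked accounted for 61.00% of growth.

Labor's share = 1 − 0.39 = 0.61.
Total hours worked contributed 0.61 × 4.87 = 2.9707 pp.
Share of growth = 2.9707 / 4.87 × 100 = 61%.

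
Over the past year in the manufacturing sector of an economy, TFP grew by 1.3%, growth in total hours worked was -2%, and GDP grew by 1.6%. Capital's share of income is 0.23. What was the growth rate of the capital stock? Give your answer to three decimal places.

The capital stock grew 8.000%.

Labor's share = 1 − 0.23 = 0.77.
gY = gA + 0.77×(-2) + 0.23×g.
0.23×g = 1.6 − 1.3 + 1.54 = 1.84.
g = 1.84 / 0.23 = 8%.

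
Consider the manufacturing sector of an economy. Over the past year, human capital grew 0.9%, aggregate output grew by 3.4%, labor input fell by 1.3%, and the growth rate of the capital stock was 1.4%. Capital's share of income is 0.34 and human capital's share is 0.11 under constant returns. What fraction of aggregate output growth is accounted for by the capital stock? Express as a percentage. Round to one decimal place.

14.0%

The capital stock contributed 0.34 × 1.4 = 0.476 pp.
Share of growth = 0.476 / 3.4 × 100 = 14%.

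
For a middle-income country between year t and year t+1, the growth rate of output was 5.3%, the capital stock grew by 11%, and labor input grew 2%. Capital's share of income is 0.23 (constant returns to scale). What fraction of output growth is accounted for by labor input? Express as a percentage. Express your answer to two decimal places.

Labor's share = 1 − 0.23 = 0.77.
Labor input contributed 0.77 × 2 = 1.54 pp.
Share of growth = 1.54 / 5.3 × 100 = 29.0566%.

Labor input accounted for 29.06% of growth.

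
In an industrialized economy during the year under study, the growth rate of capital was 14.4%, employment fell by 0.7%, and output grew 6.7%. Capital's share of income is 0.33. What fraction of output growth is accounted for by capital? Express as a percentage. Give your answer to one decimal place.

70.9%

Capital contributed 0.33 × 14.4 = 4.752 pp.
Share of growth = 4.752 / 6.7 × 100 = 70.925%.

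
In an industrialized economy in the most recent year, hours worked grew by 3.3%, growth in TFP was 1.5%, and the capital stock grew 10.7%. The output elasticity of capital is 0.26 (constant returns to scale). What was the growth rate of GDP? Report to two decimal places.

6.72%

Labor's share = 1 − 0.26 = 0.74.
The capital stock: 0.26 × 10.7 = 2.782 pp.
Hours worked: 0.74 × 3.3 = 2.442 pp.
Output growth = 1.5 + 5.224 = 6.724%.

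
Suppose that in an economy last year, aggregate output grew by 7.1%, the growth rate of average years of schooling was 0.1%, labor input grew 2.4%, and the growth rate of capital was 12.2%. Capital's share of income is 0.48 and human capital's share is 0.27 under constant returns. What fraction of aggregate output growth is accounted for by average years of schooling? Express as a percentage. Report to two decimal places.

0.38%

Average years of schooling contributed 0.27 × 0.1 = 0.027 pp.
Share of growth = 0.027 / 7.1 × 100 = 0.3803%.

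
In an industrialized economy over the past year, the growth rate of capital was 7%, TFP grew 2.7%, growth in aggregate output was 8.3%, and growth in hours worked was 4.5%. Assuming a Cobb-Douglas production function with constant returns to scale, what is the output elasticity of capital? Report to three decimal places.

gY = gA + α·gK + (1−α)·gL, so gY − gA − gL = α(gK − gL).
8.3 − 2.7 − 4.5 = α × (7 − 4.5).
1.1 = 2.5 α, so α = 0.44.

0.440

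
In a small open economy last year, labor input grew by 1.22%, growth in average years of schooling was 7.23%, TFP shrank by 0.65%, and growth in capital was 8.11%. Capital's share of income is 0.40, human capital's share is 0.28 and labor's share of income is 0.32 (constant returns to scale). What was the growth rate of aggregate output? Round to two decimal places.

Labor's share = 1 − 0.4 − 0.28 = 0.32.
Capital: 0.4 × 8.11 = 3.244 pp.
Average years of schooling: 0.28 × 7.23 = 2.0244 pp.
Labor input: 0.32 × 1.22 = 0.3904 pp.
Output growth = -0.65 + 5.6588 = 5.0088%.

Aggregate output grew 5.01%.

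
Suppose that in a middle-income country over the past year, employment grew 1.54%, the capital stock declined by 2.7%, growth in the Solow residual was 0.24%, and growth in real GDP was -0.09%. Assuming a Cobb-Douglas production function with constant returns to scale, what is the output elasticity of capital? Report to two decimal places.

0.44

gY = gA + α·gK + (1−α)·gL, so gY − gA − gL = α(gK − gL).
-0.09 − 0.24 − 1.54 = α × (-2.7 − 1.54).
-1.87 = -4.24 α, so α = 0.441.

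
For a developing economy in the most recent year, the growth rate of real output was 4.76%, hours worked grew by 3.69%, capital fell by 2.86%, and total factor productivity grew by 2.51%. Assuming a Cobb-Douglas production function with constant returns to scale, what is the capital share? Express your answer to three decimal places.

gY = gA + α·gK + (1−α)·gL, so gY − gA − gL = α(gK − gL).
4.76 − 2.51 − 3.69 = α × (-2.86 − 3.69).
-1.44 = -6.55 α, so α = 0.21985.

0.220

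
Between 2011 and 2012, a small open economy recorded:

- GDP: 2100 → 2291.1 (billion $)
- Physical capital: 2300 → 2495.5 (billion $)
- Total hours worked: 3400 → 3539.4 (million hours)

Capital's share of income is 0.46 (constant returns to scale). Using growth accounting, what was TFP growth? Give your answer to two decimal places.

GDP growth = (2291.1 − 2100) / 2100 = 9.1%.
Physical capital growth = (2495.5 − 2300) / 2300 = 8.5%.
Total hours worked growth = (3539.4 − 3400) / 3400 = 4.1%.
Labor's share = 1 − 0.46 = 0.54.
Physical capital: 0.46 × 8.5 = 3.91 pp.
Total hours worked: 0.54 × 4.1 = 2.214 pp.
TFP growth = 9.1 − 6.124 = 2.976%.

TFP grew 2.98%.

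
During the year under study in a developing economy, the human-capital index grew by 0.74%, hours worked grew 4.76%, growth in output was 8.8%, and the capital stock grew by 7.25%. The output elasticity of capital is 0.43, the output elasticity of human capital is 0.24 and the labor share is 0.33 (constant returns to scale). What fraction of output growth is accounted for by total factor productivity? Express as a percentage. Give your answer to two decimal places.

44.71%

Labor's share = 1 − 0.43 − 0.24 = 0.33.
The capital stock: 0.43 × 7.25 = 3.1175 pp.
The human-capital index: 0.24 × 0.74 = 0.1776 pp.
Hours worked: 0.33 × 4.76 = 1.5708 pp.
TFP growth = 8.8 − 4.8659 = 3.9341%.
TFP share of growth = 3.9341 / 8.8 × 100 = 44.7057%.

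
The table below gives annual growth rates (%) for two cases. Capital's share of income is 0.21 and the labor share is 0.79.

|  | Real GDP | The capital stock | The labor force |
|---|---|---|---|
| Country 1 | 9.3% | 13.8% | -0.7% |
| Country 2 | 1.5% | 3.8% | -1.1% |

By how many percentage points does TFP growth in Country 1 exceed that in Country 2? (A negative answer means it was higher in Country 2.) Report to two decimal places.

Labor's share = 1 − 0.21 = 0.79.
Country 1: TFP = 9.3 − 2.898 + 0.553 = 6.955%.
Country 2: TFP = 1.5 − 0.798 + 0.869 = 1.571%.
Difference = 6.955 − (1.571) = 5.384 pp.

5.38 percentage points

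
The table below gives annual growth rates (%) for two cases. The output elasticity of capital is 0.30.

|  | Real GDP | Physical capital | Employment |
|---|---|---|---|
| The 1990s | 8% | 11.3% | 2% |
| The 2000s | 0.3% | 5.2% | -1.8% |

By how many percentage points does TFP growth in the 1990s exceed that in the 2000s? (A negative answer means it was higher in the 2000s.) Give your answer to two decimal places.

3.21 percentage points

Labor's share = 1 − 0.3 = 0.7.
The 1990s: TFP = 8 − 3.39 − 1.4 = 3.21%.
The 2000s: TFP = 0.3 − 1.56 + 1.26 = 0%.
Difference = 3.21 − (0) = 3.21 pp.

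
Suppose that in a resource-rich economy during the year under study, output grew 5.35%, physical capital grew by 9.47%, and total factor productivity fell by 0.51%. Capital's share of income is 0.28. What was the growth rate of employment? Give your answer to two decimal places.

Labor's share = 1 − 0.28 = 0.72.
gY = gA + 0.28×9.47 + 0.72×g.
0.72×g = 5.35 + 0.51 − 2.6516 = 3.2084.
g = 3.2084 / 0.72 = 4.4561%.

Employment growth was 4.46%.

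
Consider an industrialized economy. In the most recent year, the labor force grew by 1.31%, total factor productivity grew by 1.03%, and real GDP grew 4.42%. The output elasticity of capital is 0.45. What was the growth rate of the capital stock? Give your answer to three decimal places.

The capital stock grew 5.932%.

Labor's share = 1 − 0.45 = 0.55.
gY = gA + 0.55×1.31 + 0.45×g.
0.45×g = 4.42 − 1.03 − 0.7205 = 2.6695.
g = 2.6695 / 0.45 = 5.93222%.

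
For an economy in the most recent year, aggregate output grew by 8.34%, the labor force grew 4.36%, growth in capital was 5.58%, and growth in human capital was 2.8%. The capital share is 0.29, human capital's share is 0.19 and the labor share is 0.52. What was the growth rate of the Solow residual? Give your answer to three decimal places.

Labor's share = 1 − 0.29 − 0.19 = 0.52.
Capital: 0.29 × 5.58 = 1.6182 pp.
Human capital: 0.19 × 2.8 = 0.532 pp.
The labor force: 0.52 × 4.36 = 2.2672 pp.
TFP growth = 8.34 − 4.4174 = 3.9226%.

3.923%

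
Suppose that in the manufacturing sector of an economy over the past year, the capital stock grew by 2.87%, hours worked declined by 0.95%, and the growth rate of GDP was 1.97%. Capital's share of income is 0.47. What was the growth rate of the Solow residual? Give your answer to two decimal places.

1.12%

Labor's share = 1 − 0.47 = 0.53.
The capital stock: 0.47 × 2.87 = 1.3489 pp.
Hours worked: 0.53 × (-0.95) = -0.5035 pp.
TFP growth = 1.97 − 0.8454 = 1.1246%.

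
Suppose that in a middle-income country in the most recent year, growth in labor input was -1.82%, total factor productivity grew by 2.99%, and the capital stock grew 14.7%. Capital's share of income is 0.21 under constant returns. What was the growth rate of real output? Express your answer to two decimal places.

4.64%

Labor's share = 1 − 0.21 = 0.79.
The capital stock: 0.21 × 14.7 = 3.087 pp.
Labor input: 0.79 × (-1.82) = -1.4378 pp.
Output growth = 2.99 + 1.6492 = 4.6392%.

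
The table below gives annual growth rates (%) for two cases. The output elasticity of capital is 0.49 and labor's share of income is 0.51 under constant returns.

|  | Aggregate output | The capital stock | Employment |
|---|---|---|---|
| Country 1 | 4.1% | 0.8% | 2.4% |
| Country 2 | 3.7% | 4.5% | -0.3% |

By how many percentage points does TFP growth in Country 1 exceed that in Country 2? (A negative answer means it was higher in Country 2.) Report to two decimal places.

Labor's share = 1 − 0.49 = 0.51.
Country 1: TFP = 4.1 − 0.392 − 1.224 = 2.484%.
Country 2: TFP = 3.7 − 2.205 + 0.153 = 1.648%.
Difference = 2.484 − (1.648) = 0.836 pp.

0.84 percentage points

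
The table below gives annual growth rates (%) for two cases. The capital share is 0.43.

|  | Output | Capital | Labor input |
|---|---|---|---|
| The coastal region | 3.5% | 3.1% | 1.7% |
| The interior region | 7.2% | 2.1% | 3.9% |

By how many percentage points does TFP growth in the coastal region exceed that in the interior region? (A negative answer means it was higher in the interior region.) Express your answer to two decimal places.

-2.88 percentage points

Labor's share = 1 − 0.43 = 0.57.
The coastal region: TFP = 3.5 − 1.333 − 0.969 = 1.198%.
The interior region: TFP = 7.2 − 0.903 − 2.223 = 4.074%.
Difference = 1.198 − (4.074) = -2.876 pp.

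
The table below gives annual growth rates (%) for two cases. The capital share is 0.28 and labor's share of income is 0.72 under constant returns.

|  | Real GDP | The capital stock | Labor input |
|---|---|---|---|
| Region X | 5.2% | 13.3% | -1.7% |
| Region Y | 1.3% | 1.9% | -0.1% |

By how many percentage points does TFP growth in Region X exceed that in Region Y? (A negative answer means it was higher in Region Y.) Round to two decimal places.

1.86 percentage points

Labor's share = 1 − 0.28 = 0.72.
Region X: TFP = 5.2 − 3.724 + 1.224 = 2.7%.
Region Y: TFP = 1.3 − 0.532 + 0.072 = 0.84%.
Difference = 2.7 − (0.84) = 1.86 pp.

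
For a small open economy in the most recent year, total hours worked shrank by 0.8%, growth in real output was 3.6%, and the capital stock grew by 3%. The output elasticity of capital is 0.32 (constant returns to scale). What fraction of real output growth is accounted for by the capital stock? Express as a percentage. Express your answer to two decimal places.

The capital stock accounted for 26.67% of growth.

The capital stock contributed 0.32 × 3 = 0.96 pp.
Share of growth = 0.96 / 3.6 × 100 = 26.6667%.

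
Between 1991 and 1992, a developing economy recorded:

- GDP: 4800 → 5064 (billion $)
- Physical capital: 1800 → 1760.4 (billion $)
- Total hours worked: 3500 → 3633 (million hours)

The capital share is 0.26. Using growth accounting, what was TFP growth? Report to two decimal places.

GDP growth = (5064 − 4800) / 4800 = 5.5%.
Physical capital growth = (1760.4 − 1800) / 1800 = -2.2%.
Total hours worked growth = (3633 − 3500) / 3500 = 3.8%.
Labor's share = 1 − 0.26 = 0.74.
Physical capital: 0.26 × (-2.2) = -0.572 pp.
Total hours worked: 0.74 × 3.8 = 2.812 pp.
TFP growth = 5.5 − 2.24 = 3.26%.

3.26%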